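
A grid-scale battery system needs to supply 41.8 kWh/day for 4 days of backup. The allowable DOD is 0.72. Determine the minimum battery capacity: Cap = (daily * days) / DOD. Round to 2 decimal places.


Total energy needed = daily * days = 41.8 * 4 = 167.2 kWh
Account for depth of discharge:
  Cap = total_energy / DOD = 167.2 / 0.72
  Cap = 232.22 kWh

232.22


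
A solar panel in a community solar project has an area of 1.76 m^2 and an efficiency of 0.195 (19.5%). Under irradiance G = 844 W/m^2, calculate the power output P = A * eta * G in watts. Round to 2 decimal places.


Use the solar power formula P = A * eta * G.
Given: A = 1.76 m^2, eta = 0.195, G = 844 W/m^2
P = 1.76 * 0.195 * 844
P = 289.66 W

289.66


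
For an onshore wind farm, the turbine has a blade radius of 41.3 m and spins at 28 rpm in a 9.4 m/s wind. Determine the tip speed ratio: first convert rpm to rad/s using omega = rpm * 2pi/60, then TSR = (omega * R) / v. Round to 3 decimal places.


Convert rotational speed to rad/s:
  omega = 28 * 2 * pi / 60 = 2.9322 rad/s
Compute tip speed:
  v_tip = omega * R = 2.9322 * 41.3 = 121.098 m/s
Tip speed ratio:
  TSR = v_tip / v_wind = 121.098 / 9.4 = 12.883

12.883


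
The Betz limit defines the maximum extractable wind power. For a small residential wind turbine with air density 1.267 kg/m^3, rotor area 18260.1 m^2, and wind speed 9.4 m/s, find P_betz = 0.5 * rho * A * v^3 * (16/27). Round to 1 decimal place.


The Betz coefficient Cp_max = 16/27 = 0.5926
v^3 = 9.4^3 = 830.584
P_betz = 0.5 * rho * A * v^3 * Cp_max
P_betz = 0.5 * 1.267 * 18260.1 * 830.584 * 0.5926
P_betz = 5693634.1 W

5693634.1


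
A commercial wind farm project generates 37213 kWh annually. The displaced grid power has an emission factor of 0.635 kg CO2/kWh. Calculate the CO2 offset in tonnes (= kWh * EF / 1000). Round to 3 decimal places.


CO2 offset in kg = generation * emission_factor
CO2 offset = 37213 * 0.635 = 23630.26 kg
Convert to tonnes:
  CO2 offset = 23630.26 / 1000 = 23.630 tonnes

23.630


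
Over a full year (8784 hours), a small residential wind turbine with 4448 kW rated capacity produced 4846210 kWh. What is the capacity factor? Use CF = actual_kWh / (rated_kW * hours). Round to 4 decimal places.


Capacity factor = actual output / maximum possible output
Maximum possible = rated * hours = 4448 * 8784 = 39071232 kWh
CF = 4846210 / 39071232
CF = 0.1240

0.1240


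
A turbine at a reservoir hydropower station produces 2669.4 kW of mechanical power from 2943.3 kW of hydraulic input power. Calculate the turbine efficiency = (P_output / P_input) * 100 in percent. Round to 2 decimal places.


Turbine efficiency = (output power / input power) * 100
eta = (2669.4 / 2943.3) * 100
eta = 90.69%

90.69


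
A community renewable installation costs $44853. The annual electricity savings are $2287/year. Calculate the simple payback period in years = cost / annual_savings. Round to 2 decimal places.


Simple payback period = initial cost / annual savings
Payback = 44853 / 2287
Payback = 19.61 years

19.61


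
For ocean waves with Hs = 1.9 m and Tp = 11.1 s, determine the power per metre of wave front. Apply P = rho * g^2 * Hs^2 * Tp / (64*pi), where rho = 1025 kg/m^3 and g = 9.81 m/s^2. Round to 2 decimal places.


Apply wave power formula:
  g^2 = 9.81^2 = 96.2361
  Hs^2 = 1.9^2 = 3.61
  Numerator = rho * g^2 * Hs^2 * Tp = 1025 * 96.2361 * 3.61 * 11.1 = 3952683.68
  Denominator = 64 * pi = 201.0619
  P = 3952683.68 / 201.0619 = 19659.04 W/m

19659.04


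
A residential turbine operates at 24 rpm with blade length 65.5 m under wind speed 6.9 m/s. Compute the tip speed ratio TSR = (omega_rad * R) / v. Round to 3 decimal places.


Convert rotational speed to rad/s:
  omega = 24 * 2 * pi / 60 = 2.5133 rad/s
Compute tip speed:
  v_tip = omega * R = 2.5133 * 65.5 = 164.619 m/s
Tip speed ratio:
  TSR = v_tip / v_wind = 164.619 / 6.9 = 23.858

23.858


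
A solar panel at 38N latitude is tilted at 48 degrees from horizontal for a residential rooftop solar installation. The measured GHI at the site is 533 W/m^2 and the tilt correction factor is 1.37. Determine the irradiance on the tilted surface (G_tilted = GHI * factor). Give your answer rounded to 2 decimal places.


Identify the given values:
  GHI = 533 W/m^2, tilt correction factor = 1.37
Apply the formula G_tilted = GHI * factor:
  G_tilted = 533 * 1.37
  G_tilted = 730.21 W/m^2

730.21


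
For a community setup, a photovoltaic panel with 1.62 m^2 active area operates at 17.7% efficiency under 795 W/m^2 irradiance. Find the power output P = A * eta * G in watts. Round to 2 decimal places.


Use the solar power formula P = A * eta * G.
Given: A = 1.62 m^2, eta = 0.177, G = 795 W/m^2
P = 1.62 * 0.177 * 795
P = 227.96 W

227.96


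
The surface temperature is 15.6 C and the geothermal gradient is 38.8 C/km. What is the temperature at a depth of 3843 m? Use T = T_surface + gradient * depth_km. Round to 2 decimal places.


Convert depth to km: 3843 / 1000 = 3.843 km
Temperature increase = gradient * depth_km = 38.8 * 3.843 = 149.11 C
Temperature at depth = T_surface + delta_T = 15.6 + 149.11
T = 164.71 C

164.71


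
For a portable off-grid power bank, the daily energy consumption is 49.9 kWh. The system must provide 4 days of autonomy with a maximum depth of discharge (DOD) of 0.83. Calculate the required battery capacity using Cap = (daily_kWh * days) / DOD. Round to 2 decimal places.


Total energy needed = daily * days = 49.9 * 4 = 199.6 kWh
Account for depth of discharge:
  Cap = total_energy / DOD = 199.6 / 0.83
  Cap = 240.48 kWh

240.48


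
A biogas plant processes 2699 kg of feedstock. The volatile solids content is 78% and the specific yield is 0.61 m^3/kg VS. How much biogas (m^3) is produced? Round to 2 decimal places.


Compute volatile solids:
  VS = mass * VS_fraction = 2699 * 0.78 = 2105.22 kg
Calculate biogas volume:
  Biogas = VS * specific_yield = 2105.22 * 0.61
  Biogas = 1284.18 m^3

1284.18


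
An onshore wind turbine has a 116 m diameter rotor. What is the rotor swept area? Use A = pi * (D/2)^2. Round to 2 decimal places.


Compute the rotor radius:
  r = D / 2 = 116 / 2 = 58.0 m
Calculate swept area:
  A = pi * r^2 = pi * 58.0^2
  A = 10568.32 m^2

10568.32


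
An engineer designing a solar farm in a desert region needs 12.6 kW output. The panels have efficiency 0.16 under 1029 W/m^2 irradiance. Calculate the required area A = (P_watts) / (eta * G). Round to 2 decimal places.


Convert target power to watts: P = 12.6 * 1000 = 12600.0 W
Compute denominator: eta * G = 0.16 * 1029 = 164.64
Required area A = P / (eta * G) = 12600.0 / 164.64
A = 76.53 m^2

76.53


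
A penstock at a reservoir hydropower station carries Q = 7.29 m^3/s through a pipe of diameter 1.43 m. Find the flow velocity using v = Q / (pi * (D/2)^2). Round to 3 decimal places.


Compute pipe cross-sectional area:
  A = pi * (D/2)^2 = pi * (1.43/2)^2 = 1.6061 m^2
Calculate velocity:
  v = Q / A = 7.29 / 1.6061
  v = 4.539 m/s

4.539


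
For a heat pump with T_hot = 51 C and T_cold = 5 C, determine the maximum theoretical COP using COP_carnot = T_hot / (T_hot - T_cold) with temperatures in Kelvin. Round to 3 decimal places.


Convert to Kelvin:
  T_hot = 51 + 273.15 = 324.15 K
  T_cold = 5 + 273.15 = 278.15 K
Apply Carnot COP formula:
  COP = T_hot_K / (T_hot_K - T_cold_K) = 324.15 / 46.0
  COP = 7.047

7.047


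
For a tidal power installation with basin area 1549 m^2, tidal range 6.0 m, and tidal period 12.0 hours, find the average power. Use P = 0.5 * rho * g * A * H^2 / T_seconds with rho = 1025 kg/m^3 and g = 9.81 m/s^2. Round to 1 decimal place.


Convert period to seconds: T = 12.0 * 3600 = 43200.0 s
H^2 = 6.0^2 = 36.0
P = 0.5 * rho * g * A * H^2 / T
P = 0.5 * 1025 * 9.81 * 1549 * 36.0 / 43200.0
P = 6489.8 W

6489.8


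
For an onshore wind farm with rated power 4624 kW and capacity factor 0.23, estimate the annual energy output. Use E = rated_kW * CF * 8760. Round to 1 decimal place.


Annual energy = rated_kW * capacity_factor * hours_per_year
Given: P_rated = 4624 kW, CF = 0.23, hours = 8760
E = 4624 * 0.23 * 8760
E = 9316435.2 kWh

9316435.2


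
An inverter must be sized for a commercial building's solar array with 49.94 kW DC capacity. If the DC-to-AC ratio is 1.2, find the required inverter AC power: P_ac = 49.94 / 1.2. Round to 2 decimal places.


The inverter AC capacity is determined by the DC/AC ratio.
Given: P_dc = 49.94 kW, DC/AC ratio = 1.2
P_ac = P_dc / ratio = 49.94 / 1.2
P_ac = 41.62 kW

41.62


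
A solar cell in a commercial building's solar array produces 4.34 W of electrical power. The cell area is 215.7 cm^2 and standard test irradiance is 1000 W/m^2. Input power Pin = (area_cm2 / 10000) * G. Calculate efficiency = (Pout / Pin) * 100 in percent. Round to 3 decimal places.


First compute the input power:
  Pin = area_cm2 / 10000 * G = 215.7 / 10000 * 1000 = 21.57 W
Then compute efficiency:
  Efficiency = (Pout / Pin) * 100 = (4.34 / 21.57) * 100
  Efficiency = 20.121%

20.121


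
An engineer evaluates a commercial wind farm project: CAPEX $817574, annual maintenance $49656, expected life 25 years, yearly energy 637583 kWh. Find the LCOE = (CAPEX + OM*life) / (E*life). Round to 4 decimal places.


Total cost = CAPEX + OM * lifetime = 817574 + 49656 * 25 = 817574 + 1241400 = 2058974
Total generation = annual * lifetime = 637583 * 25 = 15939575 kWh
LCOE = 2058974 / 15939575
LCOE = 0.1292 $/kWh

0.1292


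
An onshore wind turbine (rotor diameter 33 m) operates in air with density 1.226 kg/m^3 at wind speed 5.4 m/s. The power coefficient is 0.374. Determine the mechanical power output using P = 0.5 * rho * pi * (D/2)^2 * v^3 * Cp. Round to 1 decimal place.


Step 1 -- Compute swept area:
  A = pi * (D/2)^2 = pi * (33/2)^2 = 855.3 m^2
Step 2 -- Apply wind power equation:
  P = 0.5 * rho * A * v^3 * Cp
  v^3 = 5.4^3 = 157.464
  P = 0.5 * 1.226 * 855.3 * 157.464 * 0.374
  P = 30876.7 W

30876.7


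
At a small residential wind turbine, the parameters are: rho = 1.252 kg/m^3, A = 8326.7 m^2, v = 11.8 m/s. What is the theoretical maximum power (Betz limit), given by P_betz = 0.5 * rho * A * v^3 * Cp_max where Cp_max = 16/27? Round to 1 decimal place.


The Betz coefficient Cp_max = 16/27 = 0.5926
v^3 = 11.8^3 = 1643.032
P_betz = 0.5 * rho * A * v^3 * Cp_max
P_betz = 0.5 * 1.252 * 8326.7 * 1643.032 * 0.5926
P_betz = 5075157.1 W

5075157.1


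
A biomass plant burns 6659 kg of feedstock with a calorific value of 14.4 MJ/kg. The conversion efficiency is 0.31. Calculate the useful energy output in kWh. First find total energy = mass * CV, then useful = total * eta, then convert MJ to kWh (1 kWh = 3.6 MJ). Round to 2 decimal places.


Total energy = mass * CV = 6659 * 14.4 = 95889.6 MJ
Useful energy = total * eta = 95889.6 * 0.31 = 29725.78 MJ
Convert to kWh: 29725.78 / 3.6
Useful energy = 8257.16 kWh

8257.16


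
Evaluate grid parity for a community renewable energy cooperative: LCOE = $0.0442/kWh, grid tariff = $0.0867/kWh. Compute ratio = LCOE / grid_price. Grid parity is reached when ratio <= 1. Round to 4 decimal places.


Compare LCOE to grid price:
  LCOE = $0.0442/kWh, Grid price = $0.0867/kWh
  Ratio = LCOE / grid_price = 0.0442 / 0.0867 = 0.5098
  Grid parity achieved (ratio <= 1)? yes

0.5098


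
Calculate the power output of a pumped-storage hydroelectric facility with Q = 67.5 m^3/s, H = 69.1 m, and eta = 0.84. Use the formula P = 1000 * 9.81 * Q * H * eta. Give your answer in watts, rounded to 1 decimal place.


Apply the hydropower formula P = rho * g * Q * H * eta
rho * g = 1000 * 9.81 = 9810.0
P = 9810.0 * 67.5 * 69.1 * 0.84
P = 38435285.7 W

38435285.7


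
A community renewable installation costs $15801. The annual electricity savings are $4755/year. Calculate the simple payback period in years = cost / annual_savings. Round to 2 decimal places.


Simple payback period = initial cost / annual savings
Payback = 15801 / 4755
Payback = 3.32 years

3.32


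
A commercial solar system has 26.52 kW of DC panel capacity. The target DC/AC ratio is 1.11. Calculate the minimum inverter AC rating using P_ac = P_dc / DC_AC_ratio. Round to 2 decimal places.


The inverter AC capacity is determined by the DC/AC ratio.
Given: P_dc = 26.52 kW, DC/AC ratio = 1.11
P_ac = P_dc / ratio = 26.52 / 1.11
P_ac = 23.89 kW

23.89


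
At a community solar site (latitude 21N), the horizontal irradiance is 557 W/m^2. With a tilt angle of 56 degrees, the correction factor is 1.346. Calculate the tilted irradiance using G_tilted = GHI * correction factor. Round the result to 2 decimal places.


Identify the given values:
  GHI = 557 W/m^2, tilt correction factor = 1.346
Apply the formula G_tilted = GHI * factor:
  G_tilted = 557 * 1.346
  G_tilted = 749.72 W/m^2

749.72


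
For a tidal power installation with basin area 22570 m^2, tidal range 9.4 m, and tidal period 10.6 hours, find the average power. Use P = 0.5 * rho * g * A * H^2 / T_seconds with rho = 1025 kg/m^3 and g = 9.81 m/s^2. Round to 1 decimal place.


Convert period to seconds: T = 10.6 * 3600 = 38160.0 s
H^2 = 9.4^2 = 88.36
P = 0.5 * rho * g * A * H^2 / T
P = 0.5 * 1025 * 9.81 * 22570 * 88.36 / 38160.0
P = 262749.4 W

262749.4


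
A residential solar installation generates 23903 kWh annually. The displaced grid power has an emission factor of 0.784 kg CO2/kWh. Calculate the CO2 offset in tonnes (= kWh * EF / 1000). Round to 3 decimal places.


CO2 offset in kg = generation * emission_factor
CO2 offset = 23903 * 0.784 = 18739.95 kg
Convert to tonnes:
  CO2 offset = 18739.95 / 1000 = 18.740 tonnes

18.740


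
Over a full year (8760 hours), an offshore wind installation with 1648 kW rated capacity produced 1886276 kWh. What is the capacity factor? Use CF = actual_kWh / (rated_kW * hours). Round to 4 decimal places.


Capacity factor = actual output / maximum possible output
Maximum possible = rated * hours = 1648 * 8760 = 14436480 kWh
CF = 1886276 / 14436480
CF = 0.1307

0.1307


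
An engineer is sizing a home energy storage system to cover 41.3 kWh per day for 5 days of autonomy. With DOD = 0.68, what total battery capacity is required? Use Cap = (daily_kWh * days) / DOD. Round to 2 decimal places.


Total energy needed = daily * days = 41.3 * 5 = 206.5 kWh
Account for depth of discharge:
  Cap = total_energy / DOD = 206.5 / 0.68
  Cap = 303.68 kWh

303.68


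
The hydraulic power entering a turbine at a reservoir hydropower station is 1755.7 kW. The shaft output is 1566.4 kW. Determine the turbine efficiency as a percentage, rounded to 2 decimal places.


Turbine efficiency = (output power / input power) * 100
eta = (1566.4 / 1755.7) * 100
eta = 89.22%

89.22


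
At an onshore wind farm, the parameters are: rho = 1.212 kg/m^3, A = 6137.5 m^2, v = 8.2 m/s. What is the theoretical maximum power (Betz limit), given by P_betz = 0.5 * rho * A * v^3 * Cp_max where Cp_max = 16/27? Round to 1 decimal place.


The Betz coefficient Cp_max = 16/27 = 0.5926
v^3 = 8.2^3 = 551.368
P_betz = 0.5 * rho * A * v^3 * Cp_max
P_betz = 0.5 * 1.212 * 6137.5 * 551.368 * 0.5926
P_betz = 1215239.6 W

1215239.6


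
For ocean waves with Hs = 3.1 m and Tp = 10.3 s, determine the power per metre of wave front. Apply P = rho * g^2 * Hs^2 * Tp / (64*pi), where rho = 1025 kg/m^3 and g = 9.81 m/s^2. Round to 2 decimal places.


Apply wave power formula:
  g^2 = 9.81^2 = 96.2361
  Hs^2 = 3.1^2 = 9.61
  Numerator = rho * g^2 * Hs^2 * Tp = 1025 * 96.2361 * 9.61 * 10.3 = 9763881.33
  Denominator = 64 * pi = 201.0619
  P = 9763881.33 / 201.0619 = 48561.56 W/m

48561.56


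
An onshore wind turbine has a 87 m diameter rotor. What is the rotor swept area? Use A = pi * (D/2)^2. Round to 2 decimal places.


Compute the rotor radius:
  r = D / 2 = 87 / 2 = 43.5 m
Calculate swept area:
  A = pi * r^2 = pi * 43.5^2
  A = 5944.68 m^2

5944.68


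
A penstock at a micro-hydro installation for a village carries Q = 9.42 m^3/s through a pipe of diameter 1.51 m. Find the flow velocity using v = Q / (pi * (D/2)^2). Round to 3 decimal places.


Compute pipe cross-sectional area:
  A = pi * (D/2)^2 = pi * (1.51/2)^2 = 1.7908 m^2
Calculate velocity:
  v = Q / A = 9.42 / 1.7908
  v = 5.260 m/s

5.260


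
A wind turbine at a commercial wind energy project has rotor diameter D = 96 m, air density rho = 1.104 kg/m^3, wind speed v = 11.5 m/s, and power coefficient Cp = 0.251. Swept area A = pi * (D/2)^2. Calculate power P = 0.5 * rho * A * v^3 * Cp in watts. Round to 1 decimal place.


Step 1 -- Compute swept area:
  A = pi * (D/2)^2 = pi * (96/2)^2 = 7238.23 m^2
Step 2 -- Apply wind power equation:
  P = 0.5 * rho * A * v^3 * Cp
  v^3 = 11.5^3 = 1520.875
  P = 0.5 * 1.104 * 7238.23 * 1520.875 * 0.251
  P = 1525241.7 W

1525241.7


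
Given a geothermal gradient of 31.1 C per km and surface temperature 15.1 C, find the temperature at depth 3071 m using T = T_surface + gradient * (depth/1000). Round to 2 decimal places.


Convert depth to km: 3071 / 1000 = 3.071 km
Temperature increase = gradient * depth_km = 31.1 * 3.071 = 95.51 C
Temperature at depth = T_surface + delta_T = 15.1 + 95.51
T = 110.61 C

110.61


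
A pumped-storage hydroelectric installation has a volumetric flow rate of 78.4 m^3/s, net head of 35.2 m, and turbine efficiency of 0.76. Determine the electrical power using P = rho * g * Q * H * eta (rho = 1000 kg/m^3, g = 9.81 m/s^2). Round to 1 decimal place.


Apply the hydropower formula P = rho * g * Q * H * eta
rho * g = 1000 * 9.81 = 9810.0
P = 9810.0 * 78.4 * 35.2 * 0.76
P = 20575070.2 W

20575070.2


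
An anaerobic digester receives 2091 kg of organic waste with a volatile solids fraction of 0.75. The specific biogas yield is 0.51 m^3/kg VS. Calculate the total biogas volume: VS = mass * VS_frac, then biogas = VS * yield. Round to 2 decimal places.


Compute volatile solids:
  VS = mass * VS_fraction = 2091 * 0.75 = 1568.25 kg
Calculate biogas volume:
  Biogas = VS * specific_yield = 1568.25 * 0.51
  Biogas = 799.81 m^3

799.81


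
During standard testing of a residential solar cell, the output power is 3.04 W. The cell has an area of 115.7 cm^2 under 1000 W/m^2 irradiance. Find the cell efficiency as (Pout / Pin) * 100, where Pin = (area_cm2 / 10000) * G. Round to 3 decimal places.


First compute the input power:
  Pin = area_cm2 / 10000 * G = 115.7 / 10000 * 1000 = 11.57 W
Then compute efficiency:
  Efficiency = (Pout / Pin) * 100 = (3.04 / 11.57) * 100
  Efficiency = 26.275%

26.275


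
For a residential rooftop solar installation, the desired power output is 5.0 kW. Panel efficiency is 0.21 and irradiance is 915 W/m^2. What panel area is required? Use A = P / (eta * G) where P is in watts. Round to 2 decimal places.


Convert target power to watts: P = 5.0 * 1000 = 5000.0 W
Compute denominator: eta * G = 0.21 * 915 = 192.15
Required area A = P / (eta * G) = 5000.0 / 192.15
A = 26.02 m^2

26.02


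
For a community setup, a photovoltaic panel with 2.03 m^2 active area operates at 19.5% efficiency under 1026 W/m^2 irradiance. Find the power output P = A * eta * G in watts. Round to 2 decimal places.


Use the solar power formula P = A * eta * G.
Given: A = 2.03 m^2, eta = 0.195, G = 1026 W/m^2
P = 2.03 * 0.195 * 1026
P = 406.14 W

406.14


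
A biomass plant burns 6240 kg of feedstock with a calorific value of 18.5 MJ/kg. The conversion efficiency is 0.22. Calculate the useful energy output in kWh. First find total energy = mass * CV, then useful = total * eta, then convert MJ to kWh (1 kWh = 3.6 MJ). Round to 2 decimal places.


Total energy = mass * CV = 6240 * 18.5 = 115440.0 MJ
Useful energy = total * eta = 115440.0 * 0.22 = 25396.8 MJ
Convert to kWh: 25396.8 / 3.6
Useful energy = 7054.67 kWh

7054.67


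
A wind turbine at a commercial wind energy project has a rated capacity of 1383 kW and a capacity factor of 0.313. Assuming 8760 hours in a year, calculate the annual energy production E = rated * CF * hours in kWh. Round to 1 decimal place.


Annual energy = rated_kW * capacity_factor * hours_per_year
Given: P_rated = 1383 kW, CF = 0.313, hours = 8760
E = 1383 * 0.313 * 8760
E = 3792020.0 kWh

3792020.0


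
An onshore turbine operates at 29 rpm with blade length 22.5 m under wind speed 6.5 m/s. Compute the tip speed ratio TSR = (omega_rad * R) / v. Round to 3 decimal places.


Convert rotational speed to rad/s:
  omega = 29 * 2 * pi / 60 = 3.0369 rad/s
Compute tip speed:
  v_tip = omega * R = 3.0369 * 22.5 = 68.33 m/s
Tip speed ratio:
  TSR = v_tip / v_wind = 68.33 / 6.5 = 10.512

10.512


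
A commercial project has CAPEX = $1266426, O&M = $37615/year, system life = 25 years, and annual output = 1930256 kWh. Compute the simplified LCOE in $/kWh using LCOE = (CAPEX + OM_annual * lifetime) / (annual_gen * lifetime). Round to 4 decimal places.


Total cost = CAPEX + OM * lifetime = 1266426 + 37615 * 25 = 1266426 + 940375 = 2206801
Total generation = annual * lifetime = 1930256 * 25 = 48256400 kWh
LCOE = 2206801 / 48256400
LCOE = 0.0457 $/kWh

0.0457


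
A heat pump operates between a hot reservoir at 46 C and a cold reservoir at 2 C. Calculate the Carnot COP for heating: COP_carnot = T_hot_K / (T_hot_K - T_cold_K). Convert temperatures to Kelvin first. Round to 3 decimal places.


Convert to Kelvin:
  T_hot = 46 + 273.15 = 319.15 K
  T_cold = 2 + 273.15 = 275.15 K
Apply Carnot COP formula:
  COP = T_hot_K / (T_hot_K - T_cold_K) = 319.15 / 44.0
  COP = 7.253

7.253


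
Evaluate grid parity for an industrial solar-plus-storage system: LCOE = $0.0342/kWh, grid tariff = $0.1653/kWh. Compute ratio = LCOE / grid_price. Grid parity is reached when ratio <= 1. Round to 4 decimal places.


Compare LCOE to grid price:
  LCOE = $0.0342/kWh, Grid price = $0.1653/kWh
  Ratio = LCOE / grid_price = 0.0342 / 0.1653 = 0.2069
  Grid parity achieved (ratio <= 1)? yes

0.2069


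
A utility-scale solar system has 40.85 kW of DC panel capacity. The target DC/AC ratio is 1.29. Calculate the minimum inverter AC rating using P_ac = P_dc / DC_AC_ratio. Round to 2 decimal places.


The inverter AC capacity is determined by the DC/AC ratio.
Given: P_dc = 40.85 kW, DC/AC ratio = 1.29
P_ac = P_dc / ratio = 40.85 / 1.29
P_ac = 31.67 kW

31.67


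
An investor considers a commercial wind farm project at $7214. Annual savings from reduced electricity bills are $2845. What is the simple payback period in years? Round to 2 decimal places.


Simple payback period = initial cost / annual savings
Payback = 7214 / 2845
Payback = 2.54 years

2.54


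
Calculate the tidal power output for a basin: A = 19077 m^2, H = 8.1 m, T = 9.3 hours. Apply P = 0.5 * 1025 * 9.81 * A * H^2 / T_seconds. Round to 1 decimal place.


Convert period to seconds: T = 9.3 * 3600 = 33480.0 s
H^2 = 8.1^2 = 65.61
P = 0.5 * rho * g * A * H^2 / T
P = 0.5 * 1025 * 9.81 * 19077 * 65.61 / 33480.0
P = 187956.6 W

187956.6


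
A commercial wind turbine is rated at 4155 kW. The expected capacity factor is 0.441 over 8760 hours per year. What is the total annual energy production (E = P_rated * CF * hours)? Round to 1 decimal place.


Annual energy = rated_kW * capacity_factor * hours_per_year
Given: P_rated = 4155 kW, CF = 0.441, hours = 8760
E = 4155 * 0.441 * 8760
E = 16051429.8 kWh

16051429.8


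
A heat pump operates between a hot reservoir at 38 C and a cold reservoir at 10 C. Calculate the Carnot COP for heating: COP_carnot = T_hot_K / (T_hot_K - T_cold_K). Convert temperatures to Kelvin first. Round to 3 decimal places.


Convert to Kelvin:
  T_hot = 38 + 273.15 = 311.15 K
  T_cold = 10 + 273.15 = 283.15 K
Apply Carnot COP formula:
  COP = T_hot_K / (T_hot_K - T_cold_K) = 311.15 / 28.0
  COP = 11.113

11.113


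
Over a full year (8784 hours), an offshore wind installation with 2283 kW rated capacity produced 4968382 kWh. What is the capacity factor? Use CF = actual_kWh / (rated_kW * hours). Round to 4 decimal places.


Capacity factor = actual output / maximum possible output
Maximum possible = rated * hours = 2283 * 8784 = 20053872 kWh
CF = 4968382 / 20053872
CF = 0.2478

0.2478


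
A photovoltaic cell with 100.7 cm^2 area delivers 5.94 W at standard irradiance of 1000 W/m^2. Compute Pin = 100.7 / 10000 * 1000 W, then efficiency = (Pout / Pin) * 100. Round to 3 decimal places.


First compute the input power:
  Pin = area_cm2 / 10000 * G = 100.7 / 10000 * 1000 = 10.07 W
Then compute efficiency:
  Efficiency = (Pout / Pin) * 100 = (5.94 / 10.07) * 100
  Efficiency = 58.987%

58.987


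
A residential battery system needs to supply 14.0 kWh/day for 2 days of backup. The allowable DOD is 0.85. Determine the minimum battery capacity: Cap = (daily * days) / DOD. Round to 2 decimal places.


Total energy needed = daily * days = 14.0 * 2 = 28.0 kWh
Account for depth of discharge:
  Cap = total_energy / DOD = 28.0 / 0.85
  Cap = 32.94 kWh

32.94


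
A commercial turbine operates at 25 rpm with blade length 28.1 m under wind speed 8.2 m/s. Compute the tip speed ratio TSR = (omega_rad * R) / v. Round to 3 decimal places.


Convert rotational speed to rad/s:
  omega = 25 * 2 * pi / 60 = 2.618 rad/s
Compute tip speed:
  v_tip = omega * R = 2.618 * 28.1 = 73.566 m/s
Tip speed ratio:
  TSR = v_tip / v_wind = 73.566 / 8.2 = 8.971

8.971


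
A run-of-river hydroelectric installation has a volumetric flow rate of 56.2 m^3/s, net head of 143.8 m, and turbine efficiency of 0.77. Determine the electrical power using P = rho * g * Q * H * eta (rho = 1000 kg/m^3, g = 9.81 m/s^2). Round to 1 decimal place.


Apply the hydropower formula P = rho * g * Q * H * eta
rho * g = 1000 * 9.81 = 9810.0
P = 9810.0 * 56.2 * 143.8 * 0.77
P = 61045679.8 W

61045679.8


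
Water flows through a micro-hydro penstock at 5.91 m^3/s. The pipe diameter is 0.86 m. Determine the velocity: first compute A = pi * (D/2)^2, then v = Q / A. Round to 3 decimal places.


Compute pipe cross-sectional area:
  A = pi * (D/2)^2 = pi * (0.86/2)^2 = 0.5809 m^2
Calculate velocity:
  v = Q / A = 5.91 / 0.5809
  v = 10.174 m/s

10.174


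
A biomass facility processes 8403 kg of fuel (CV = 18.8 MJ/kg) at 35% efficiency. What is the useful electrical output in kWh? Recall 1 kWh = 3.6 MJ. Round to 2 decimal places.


Total energy = mass * CV = 8403 * 18.8 = 157976.4 MJ
Useful energy = total * eta = 157976.4 * 0.35 = 55291.74 MJ
Convert to kWh: 55291.74 / 3.6
Useful energy = 15358.82 kWh

15358.82


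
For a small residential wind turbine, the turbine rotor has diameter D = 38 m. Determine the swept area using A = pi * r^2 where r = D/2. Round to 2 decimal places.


Compute the rotor radius:
  r = D / 2 = 38 / 2 = 19.0 m
Calculate swept area:
  A = pi * r^2 = pi * 19.0^2
  A = 1134.11 m^2

1134.11


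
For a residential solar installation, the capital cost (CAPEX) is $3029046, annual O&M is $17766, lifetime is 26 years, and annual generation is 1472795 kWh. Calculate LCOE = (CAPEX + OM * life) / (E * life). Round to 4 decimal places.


Total cost = CAPEX + OM * lifetime = 3029046 + 17766 * 26 = 3029046 + 461916 = 3490962
Total generation = annual * lifetime = 1472795 * 26 = 38292670 kWh
LCOE = 3490962 / 38292670
LCOE = 0.0912 $/kWh

0.0912


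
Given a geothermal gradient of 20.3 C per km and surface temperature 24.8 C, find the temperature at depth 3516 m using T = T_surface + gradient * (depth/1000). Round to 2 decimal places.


Convert depth to km: 3516 / 1000 = 3.516 km
Temperature increase = gradient * depth_km = 20.3 * 3.516 = 71.37 C
Temperature at depth = T_surface + delta_T = 24.8 + 71.37
T = 96.17 C

96.17


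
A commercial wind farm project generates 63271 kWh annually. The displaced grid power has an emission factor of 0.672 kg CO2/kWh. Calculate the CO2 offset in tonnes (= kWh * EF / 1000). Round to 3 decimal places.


CO2 offset in kg = generation * emission_factor
CO2 offset = 63271 * 0.672 = 42518.11 kg
Convert to tonnes:
  CO2 offset = 42518.11 / 1000 = 42.518 tonnes

42.518


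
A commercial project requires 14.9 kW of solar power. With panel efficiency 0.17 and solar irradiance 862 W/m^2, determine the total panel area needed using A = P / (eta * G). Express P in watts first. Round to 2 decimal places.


Convert target power to watts: P = 14.9 * 1000 = 14900.0 W
Compute denominator: eta * G = 0.17 * 862 = 146.54
Required area A = P / (eta * G) = 14900.0 / 146.54
A = 101.68 m^2

101.68


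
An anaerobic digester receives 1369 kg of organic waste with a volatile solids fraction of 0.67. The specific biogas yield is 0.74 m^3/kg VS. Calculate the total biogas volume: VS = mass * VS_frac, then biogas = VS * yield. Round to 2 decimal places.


Compute volatile solids:
  VS = mass * VS_fraction = 1369 * 0.67 = 917.23 kg
Calculate biogas volume:
  Biogas = VS * specific_yield = 917.23 * 0.74
  Biogas = 678.75 m^3

678.75


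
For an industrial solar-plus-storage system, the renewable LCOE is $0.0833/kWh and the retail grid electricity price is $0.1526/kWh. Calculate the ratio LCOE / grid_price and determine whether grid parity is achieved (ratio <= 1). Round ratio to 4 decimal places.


Compare LCOE to grid price:
  LCOE = $0.0833/kWh, Grid price = $0.1526/kWh
  Ratio = LCOE / grid_price = 0.0833 / 0.1526 = 0.5459
  Grid parity achieved (ratio <= 1)? yes

0.5459


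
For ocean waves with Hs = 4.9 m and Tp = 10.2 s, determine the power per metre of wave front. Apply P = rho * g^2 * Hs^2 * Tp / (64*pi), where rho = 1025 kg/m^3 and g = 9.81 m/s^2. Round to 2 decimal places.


Apply wave power formula:
  g^2 = 9.81^2 = 96.2361
  Hs^2 = 4.9^2 = 24.01
  Numerator = rho * g^2 * Hs^2 * Tp = 1025 * 96.2361 * 24.01 * 10.2 = 24157623.7
  Denominator = 64 * pi = 201.0619
  P = 24157623.7 / 201.0619 = 120150.16 W/m

120150.16


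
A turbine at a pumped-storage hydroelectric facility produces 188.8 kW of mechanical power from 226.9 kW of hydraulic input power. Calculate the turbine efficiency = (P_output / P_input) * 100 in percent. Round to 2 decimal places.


Turbine efficiency = (output power / input power) * 100
eta = (188.8 / 226.9) * 100
eta = 83.21%

83.21


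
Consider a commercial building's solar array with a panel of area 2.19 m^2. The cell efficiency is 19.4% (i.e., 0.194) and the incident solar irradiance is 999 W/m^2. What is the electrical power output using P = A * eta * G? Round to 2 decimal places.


Use the solar power formula P = A * eta * G.
Given: A = 2.19 m^2, eta = 0.194, G = 999 W/m^2
P = 2.19 * 0.194 * 999
P = 424.44 W

424.44


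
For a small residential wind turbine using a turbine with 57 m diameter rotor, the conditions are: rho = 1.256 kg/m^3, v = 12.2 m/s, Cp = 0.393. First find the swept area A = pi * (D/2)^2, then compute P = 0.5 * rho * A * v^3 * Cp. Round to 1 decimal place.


Step 1 -- Compute swept area:
  A = pi * (D/2)^2 = pi * (57/2)^2 = 2551.76 m^2
Step 2 -- Apply wind power equation:
  P = 0.5 * rho * A * v^3 * Cp
  v^3 = 12.2^3 = 1815.848
  P = 0.5 * 1.256 * 2551.76 * 1815.848 * 0.393
  P = 1143592.4 W

1143592.4


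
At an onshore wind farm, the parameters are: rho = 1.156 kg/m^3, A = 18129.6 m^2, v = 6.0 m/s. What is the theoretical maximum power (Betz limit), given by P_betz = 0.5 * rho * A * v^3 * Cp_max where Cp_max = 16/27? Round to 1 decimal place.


The Betz coefficient Cp_max = 16/27 = 0.5926
v^3 = 6.0^3 = 216.0
P_betz = 0.5 * rho * A * v^3 * Cp_max
P_betz = 0.5 * 1.156 * 18129.6 * 216.0 * 0.5926
P_betz = 1341300.3 W

1341300.3


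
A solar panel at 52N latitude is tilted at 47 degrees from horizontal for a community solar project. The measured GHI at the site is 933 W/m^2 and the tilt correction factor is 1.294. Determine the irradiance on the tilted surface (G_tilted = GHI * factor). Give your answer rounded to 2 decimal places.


Identify the given values:
  GHI = 933 W/m^2, tilt correction factor = 1.294
Apply the formula G_tilted = GHI * factor:
  G_tilted = 933 * 1.294
  G_tilted = 1207.30 W/m^2

1207.30


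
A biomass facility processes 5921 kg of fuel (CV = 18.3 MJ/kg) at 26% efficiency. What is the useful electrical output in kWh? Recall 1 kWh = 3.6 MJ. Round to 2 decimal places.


Total energy = mass * CV = 5921 * 18.3 = 108354.3 MJ
Useful energy = total * eta = 108354.3 * 0.26 = 28172.12 MJ
Convert to kWh: 28172.12 / 3.6
Useful energy = 7825.59 kWh

7825.59


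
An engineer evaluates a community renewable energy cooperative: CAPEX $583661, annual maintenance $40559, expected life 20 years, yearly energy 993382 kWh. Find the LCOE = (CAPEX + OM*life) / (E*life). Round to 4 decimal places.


Total cost = CAPEX + OM * lifetime = 583661 + 40559 * 20 = 583661 + 811180 = 1394841
Total generation = annual * lifetime = 993382 * 20 = 19867640 kWh
LCOE = 1394841 / 19867640
LCOE = 0.0702 $/kWh

0.0702


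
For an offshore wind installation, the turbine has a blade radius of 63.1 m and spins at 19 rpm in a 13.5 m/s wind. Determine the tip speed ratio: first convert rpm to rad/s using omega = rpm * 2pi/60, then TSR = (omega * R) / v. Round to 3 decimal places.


Convert rotational speed to rad/s:
  omega = 19 * 2 * pi / 60 = 1.9897 rad/s
Compute tip speed:
  v_tip = omega * R = 1.9897 * 63.1 = 125.549 m/s
Tip speed ratio:
  TSR = v_tip / v_wind = 125.549 / 13.5 = 9.300

9.300


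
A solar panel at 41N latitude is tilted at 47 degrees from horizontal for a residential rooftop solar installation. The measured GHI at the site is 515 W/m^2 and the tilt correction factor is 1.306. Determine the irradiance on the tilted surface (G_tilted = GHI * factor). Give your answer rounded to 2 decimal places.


Identify the given values:
  GHI = 515 W/m^2, tilt correction factor = 1.306
Apply the formula G_tilted = GHI * factor:
  G_tilted = 515 * 1.306
  G_tilted = 672.59 W/m^2

672.59


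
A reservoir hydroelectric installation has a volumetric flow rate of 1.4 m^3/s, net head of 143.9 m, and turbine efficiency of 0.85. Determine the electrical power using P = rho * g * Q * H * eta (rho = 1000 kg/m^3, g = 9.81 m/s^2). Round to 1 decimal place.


Apply the hydropower formula P = rho * g * Q * H * eta
rho * g = 1000 * 9.81 = 9810.0
P = 9810.0 * 1.4 * 143.9 * 0.85
P = 1679874.2 W

1679874.2


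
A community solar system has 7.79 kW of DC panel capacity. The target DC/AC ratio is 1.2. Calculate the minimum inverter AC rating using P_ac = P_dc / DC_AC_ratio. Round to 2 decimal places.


The inverter AC capacity is determined by the DC/AC ratio.
Given: P_dc = 7.79 kW, DC/AC ratio = 1.2
P_ac = P_dc / ratio = 7.79 / 1.2
P_ac = 6.49 kW

6.49


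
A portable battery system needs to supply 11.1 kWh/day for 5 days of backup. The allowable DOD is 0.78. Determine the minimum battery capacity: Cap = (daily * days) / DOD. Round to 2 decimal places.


Total energy needed = daily * days = 11.1 * 5 = 55.5 kWh
Account for depth of discharge:
  Cap = total_energy / DOD = 55.5 / 0.78
  Cap = 71.15 kWh

71.15


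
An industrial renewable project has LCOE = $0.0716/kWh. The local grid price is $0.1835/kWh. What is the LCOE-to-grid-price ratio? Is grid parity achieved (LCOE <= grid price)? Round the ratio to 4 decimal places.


Compare LCOE to grid price:
  LCOE = $0.0716/kWh, Grid price = $0.1835/kWh
  Ratio = LCOE / grid_price = 0.0716 / 0.1835 = 0.3902
  Grid parity achieved (ratio <= 1)? yes

0.3902


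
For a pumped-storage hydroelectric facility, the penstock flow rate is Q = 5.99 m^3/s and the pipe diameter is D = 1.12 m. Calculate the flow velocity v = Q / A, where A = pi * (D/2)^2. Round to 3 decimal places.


Compute pipe cross-sectional area:
  A = pi * (D/2)^2 = pi * (1.12/2)^2 = 0.9852 m^2
Calculate velocity:
  v = Q / A = 5.99 / 0.9852
  v = 6.080 m/s

6.080


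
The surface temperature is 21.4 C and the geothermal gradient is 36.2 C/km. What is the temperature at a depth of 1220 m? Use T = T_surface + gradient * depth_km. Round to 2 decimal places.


Convert depth to km: 1220 / 1000 = 1.22 km
Temperature increase = gradient * depth_km = 36.2 * 1.22 = 44.16 C
Temperature at depth = T_surface + delta_T = 21.4 + 44.16
T = 65.56 C

65.56


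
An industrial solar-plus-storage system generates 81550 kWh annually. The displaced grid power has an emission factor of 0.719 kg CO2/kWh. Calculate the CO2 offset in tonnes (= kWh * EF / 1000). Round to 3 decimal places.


CO2 offset in kg = generation * emission_factor
CO2 offset = 81550 * 0.719 = 58634.45 kg
Convert to tonnes:
  CO2 offset = 58634.45 / 1000 = 58.634 tonnes

58.634


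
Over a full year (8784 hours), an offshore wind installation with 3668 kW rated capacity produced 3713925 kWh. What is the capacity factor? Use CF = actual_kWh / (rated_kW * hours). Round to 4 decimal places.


Capacity factor = actual output / maximum possible output
Maximum possible = rated * hours = 3668 * 8784 = 32219712 kWh
CF = 3713925 / 32219712
CF = 0.1153

0.1153


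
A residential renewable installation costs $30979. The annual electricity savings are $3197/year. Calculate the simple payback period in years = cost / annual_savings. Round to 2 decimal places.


Simple payback period = initial cost / annual savings
Payback = 30979 / 3197
Payback = 9.69 years

9.69


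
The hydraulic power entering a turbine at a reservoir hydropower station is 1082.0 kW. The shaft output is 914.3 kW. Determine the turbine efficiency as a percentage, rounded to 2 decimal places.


Turbine efficiency = (output power / input power) * 100
eta = (914.3 / 1082.0) * 100
eta = 84.50%

84.50


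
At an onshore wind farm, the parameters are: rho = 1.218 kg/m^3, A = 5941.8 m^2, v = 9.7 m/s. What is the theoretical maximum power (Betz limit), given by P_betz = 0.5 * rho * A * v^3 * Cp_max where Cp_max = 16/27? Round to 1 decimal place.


The Betz coefficient Cp_max = 16/27 = 0.5926
v^3 = 9.7^3 = 912.673
P_betz = 0.5 * rho * A * v^3 * Cp_max
P_betz = 0.5 * 1.218 * 5941.8 * 912.673 * 0.5926
P_betz = 1957071.7 W

1957071.7


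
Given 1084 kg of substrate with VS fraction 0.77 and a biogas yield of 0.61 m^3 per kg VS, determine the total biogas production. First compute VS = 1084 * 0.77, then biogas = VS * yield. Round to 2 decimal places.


Compute volatile solids:
  VS = mass * VS_fraction = 1084 * 0.77 = 834.68 kg
Calculate biogas volume:
  Biogas = VS * specific_yield = 834.68 * 0.61
  Biogas = 509.15 m^3

509.15


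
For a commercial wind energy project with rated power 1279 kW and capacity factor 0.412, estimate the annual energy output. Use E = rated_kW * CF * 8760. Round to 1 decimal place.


Annual energy = rated_kW * capacity_factor * hours_per_year
Given: P_rated = 1279 kW, CF = 0.412, hours = 8760
E = 1279 * 0.412 * 8760
E = 4616064.5 kWh

4616064.5


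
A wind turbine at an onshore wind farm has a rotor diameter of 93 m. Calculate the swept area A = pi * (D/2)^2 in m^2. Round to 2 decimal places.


Compute the rotor radius:
  r = D / 2 = 93 / 2 = 46.5 m
Calculate swept area:
  A = pi * r^2 = pi * 46.5^2
  A = 6792.91 m^2

6792.91


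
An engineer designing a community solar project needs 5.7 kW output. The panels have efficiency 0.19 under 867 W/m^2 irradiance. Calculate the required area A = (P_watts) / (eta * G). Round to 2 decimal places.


Convert target power to watts: P = 5.7 * 1000 = 5700.0 W
Compute denominator: eta * G = 0.19 * 867 = 164.73
Required area A = P / (eta * G) = 5700.0 / 164.73
A = 34.60 m^2

34.60


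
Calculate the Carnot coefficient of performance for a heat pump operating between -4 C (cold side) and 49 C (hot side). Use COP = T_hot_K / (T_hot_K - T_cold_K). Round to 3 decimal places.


Convert to Kelvin:
  T_hot = 49 + 273.15 = 322.15 K
  T_cold = -4 + 273.15 = 269.15 K
Apply Carnot COP formula:
  COP = T_hot_K / (T_hot_K - T_cold_K) = 322.15 / 53.0
  COP = 6.078

6.078


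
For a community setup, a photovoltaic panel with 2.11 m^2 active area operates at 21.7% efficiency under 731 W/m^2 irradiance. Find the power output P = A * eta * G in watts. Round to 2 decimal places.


Use the solar power formula P = A * eta * G.
Given: A = 2.11 m^2, eta = 0.217, G = 731 W/m^2
P = 2.11 * 0.217 * 731
P = 334.70 W

334.70
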